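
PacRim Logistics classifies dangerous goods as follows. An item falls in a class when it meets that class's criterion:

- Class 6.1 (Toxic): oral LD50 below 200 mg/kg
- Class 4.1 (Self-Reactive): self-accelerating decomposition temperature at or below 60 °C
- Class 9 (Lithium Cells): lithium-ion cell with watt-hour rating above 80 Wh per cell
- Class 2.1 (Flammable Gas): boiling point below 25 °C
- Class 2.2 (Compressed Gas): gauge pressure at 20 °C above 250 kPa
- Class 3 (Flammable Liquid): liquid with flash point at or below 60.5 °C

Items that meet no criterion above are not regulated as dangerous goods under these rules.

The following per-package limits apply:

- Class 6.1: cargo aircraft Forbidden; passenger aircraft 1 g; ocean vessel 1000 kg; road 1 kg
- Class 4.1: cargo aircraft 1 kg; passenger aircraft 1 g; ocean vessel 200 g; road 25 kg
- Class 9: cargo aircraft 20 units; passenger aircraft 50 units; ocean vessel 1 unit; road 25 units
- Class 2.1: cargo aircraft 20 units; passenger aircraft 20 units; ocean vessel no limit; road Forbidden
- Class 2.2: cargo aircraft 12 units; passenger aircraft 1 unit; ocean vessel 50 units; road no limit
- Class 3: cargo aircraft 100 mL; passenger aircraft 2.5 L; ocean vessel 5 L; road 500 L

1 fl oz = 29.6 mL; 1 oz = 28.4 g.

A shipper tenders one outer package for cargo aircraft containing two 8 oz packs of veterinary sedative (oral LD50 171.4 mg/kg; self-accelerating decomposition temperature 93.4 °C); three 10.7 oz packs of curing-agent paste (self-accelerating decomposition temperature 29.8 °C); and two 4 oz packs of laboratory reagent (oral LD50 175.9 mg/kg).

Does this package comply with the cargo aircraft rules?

No

With oral LD50 171.4 mg/kg (< 200 mg/kg), the veterinary sedative falls in Class 6.1.
Self-accelerating decomposition temperature 29.8 °C meets the Class 4.1 criterion (Self-Reactive), so the curing-agent paste is Class 4.1.
Laboratory reagent: oral LD50 175.9 mg/kg < 200 mg/kg → Class 6.1 (Toxic).
Class 6.1 net quantity: (two 8 oz packs = 454.4 g) + (two 4 oz packs = 227.2 g) = 681.6 g.
Class 6.1 is Forbidden by cargo aircraft.
Class 4.1 quantity: three 10.7 oz packs = 911.64 g.
911.64 g ≤ 1 kg (cargo aircraft limit, Class 4.1) — within limit.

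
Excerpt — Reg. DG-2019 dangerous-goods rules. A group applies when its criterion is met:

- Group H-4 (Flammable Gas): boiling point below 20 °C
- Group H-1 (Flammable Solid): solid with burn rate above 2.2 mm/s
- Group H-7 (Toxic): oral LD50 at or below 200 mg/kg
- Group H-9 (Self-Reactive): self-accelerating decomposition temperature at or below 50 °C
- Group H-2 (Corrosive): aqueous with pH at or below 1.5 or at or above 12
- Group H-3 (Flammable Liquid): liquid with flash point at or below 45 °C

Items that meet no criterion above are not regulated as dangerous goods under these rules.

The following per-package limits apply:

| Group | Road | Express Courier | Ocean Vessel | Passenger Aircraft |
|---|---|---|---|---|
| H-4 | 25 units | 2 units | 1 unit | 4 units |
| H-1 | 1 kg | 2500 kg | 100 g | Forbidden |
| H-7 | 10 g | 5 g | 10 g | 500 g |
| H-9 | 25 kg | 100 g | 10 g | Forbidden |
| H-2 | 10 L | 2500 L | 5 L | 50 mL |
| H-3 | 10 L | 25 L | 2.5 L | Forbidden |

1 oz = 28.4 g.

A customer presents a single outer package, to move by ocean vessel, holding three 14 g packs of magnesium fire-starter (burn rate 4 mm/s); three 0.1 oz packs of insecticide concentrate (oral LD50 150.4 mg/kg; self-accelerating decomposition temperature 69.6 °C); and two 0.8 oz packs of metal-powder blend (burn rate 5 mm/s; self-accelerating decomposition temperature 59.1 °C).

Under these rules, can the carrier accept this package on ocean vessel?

Yes

Burn rate 4 mm/s meets the Group H-1 criterion (Flammable Solid), so the magnesium fire-starter is Group H-1.
With oral LD50 150.4 mg/kg (≤ 200 mg/kg), the insecticide concentrate falls in Group H-7.
Burn rate 5 mm/s meets the Group H-1 criterion (Flammable Solid), so the metal-powder blend is Group H-1.
Group H-1 net quantity: (three 14 g packs = 42 g) + (two 0.8 oz packs = 45.44 g) = 87.44 g.
That is within the Group H-1 ocean vessel limit of 100 g.
Group H-7 quantity: three 0.1 oz packs = 8.52 g.
That is within the Group H-7 ocean vessel limit of 10 g.
Every hazard group is within its ocean vessel limit and no segregation rule is violated.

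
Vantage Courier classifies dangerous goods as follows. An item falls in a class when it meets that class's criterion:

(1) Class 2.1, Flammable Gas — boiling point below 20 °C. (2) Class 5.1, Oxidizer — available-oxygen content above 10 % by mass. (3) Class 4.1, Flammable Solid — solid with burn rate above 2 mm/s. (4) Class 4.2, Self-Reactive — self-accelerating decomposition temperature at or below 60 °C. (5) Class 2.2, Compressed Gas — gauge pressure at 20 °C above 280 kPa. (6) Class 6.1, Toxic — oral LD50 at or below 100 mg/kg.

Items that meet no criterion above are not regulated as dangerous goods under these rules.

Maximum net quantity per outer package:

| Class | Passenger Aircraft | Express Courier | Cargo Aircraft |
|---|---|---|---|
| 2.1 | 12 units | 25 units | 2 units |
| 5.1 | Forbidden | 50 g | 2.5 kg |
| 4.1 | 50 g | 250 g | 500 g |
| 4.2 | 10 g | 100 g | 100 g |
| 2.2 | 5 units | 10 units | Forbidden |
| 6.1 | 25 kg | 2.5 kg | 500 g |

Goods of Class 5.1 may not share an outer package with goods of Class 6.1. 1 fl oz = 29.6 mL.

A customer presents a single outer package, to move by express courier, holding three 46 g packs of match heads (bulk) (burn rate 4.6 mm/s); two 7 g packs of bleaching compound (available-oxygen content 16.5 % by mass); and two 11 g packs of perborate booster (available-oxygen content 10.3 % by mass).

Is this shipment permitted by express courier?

The match heads (bulk) have burn rate 4.6 mm/s, which is > 2 mm/s, so they are Class 4.1 (Flammable Solid).
With available-oxygen content 16.5 % by mass (> 10 % by mass), the bleaching compound falls in Class 5.1.
Available-oxygen content 10.3 % by mass meets the Class 5.1 criterion (Oxidizer), so the perborate booster is Class 5.1.
Class 4.1 quantity: three 46 g packs = 138 g.
138 g ≤ 250 g (express courier limit, Class 4.1) — within limit.
Total Class 5.1: (two 7 g packs = 14 g) + (two 11 g packs = 22 g) = 36 g.
That is within the Class 5.1 express courier limit of 50 g.
The segregation rule (Class 5.1 with Class 6.1) does not apply to Class 4.1 with Class 5.1.
Every hazard class is within its express courier limit and no segregation rule is violated.

Yes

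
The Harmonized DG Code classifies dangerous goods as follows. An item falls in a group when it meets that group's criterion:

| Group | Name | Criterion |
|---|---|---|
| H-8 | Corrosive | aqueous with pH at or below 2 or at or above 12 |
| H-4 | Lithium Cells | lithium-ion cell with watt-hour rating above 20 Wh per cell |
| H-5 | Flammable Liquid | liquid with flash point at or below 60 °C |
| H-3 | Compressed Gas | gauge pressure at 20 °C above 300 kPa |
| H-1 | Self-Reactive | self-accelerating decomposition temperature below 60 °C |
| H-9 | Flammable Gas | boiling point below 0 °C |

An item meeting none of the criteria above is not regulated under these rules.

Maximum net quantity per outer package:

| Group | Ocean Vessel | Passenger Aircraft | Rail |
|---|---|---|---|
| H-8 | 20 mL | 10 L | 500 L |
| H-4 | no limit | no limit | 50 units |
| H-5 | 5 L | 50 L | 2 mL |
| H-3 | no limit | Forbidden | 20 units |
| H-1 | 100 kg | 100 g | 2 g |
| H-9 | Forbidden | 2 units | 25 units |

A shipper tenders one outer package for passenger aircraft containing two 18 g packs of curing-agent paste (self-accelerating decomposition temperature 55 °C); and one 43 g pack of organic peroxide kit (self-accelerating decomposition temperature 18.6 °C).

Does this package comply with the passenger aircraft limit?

With self-accelerating decomposition temperature 55 °C (< 60 °C), the curing-agent paste falls in Group H-1.
Self-accelerating decomposition temperature 18.6 °C meets the Group H-1 criterion (Self-Reactive), so the organic peroxide kit is Group H-1.
Total Group H-1: (two 18 g packs = 36 g) + 43 g = 79 g.
That is within the Group H-1 passenger aircraft limit of 100 g.

Yes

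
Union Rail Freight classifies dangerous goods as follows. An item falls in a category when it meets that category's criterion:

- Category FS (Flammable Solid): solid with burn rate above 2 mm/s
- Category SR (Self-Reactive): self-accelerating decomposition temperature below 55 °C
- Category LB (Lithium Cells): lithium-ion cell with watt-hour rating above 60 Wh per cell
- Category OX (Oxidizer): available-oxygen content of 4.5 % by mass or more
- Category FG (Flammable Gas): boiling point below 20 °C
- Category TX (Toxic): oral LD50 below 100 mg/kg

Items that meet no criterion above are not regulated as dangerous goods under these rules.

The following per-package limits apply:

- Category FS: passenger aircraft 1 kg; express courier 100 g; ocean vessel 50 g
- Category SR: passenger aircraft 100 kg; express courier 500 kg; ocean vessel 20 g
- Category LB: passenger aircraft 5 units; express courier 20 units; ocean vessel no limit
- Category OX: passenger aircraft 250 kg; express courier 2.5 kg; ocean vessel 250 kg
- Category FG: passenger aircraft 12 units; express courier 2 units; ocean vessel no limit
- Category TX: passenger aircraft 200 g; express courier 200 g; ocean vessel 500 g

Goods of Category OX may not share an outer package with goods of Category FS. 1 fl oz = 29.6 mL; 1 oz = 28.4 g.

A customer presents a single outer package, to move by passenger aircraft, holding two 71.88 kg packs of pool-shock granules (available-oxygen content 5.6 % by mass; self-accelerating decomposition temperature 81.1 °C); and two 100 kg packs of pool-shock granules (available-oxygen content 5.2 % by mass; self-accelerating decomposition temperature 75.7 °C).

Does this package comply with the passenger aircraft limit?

No

Pool-shock granules: available-oxygen content 5.6 % by mass ≥ 4.5 % by mass → Category OX (Oxidizer).
The pool-shock granules have available-oxygen content 5.2 % by mass, which is ≥ 4.5 % by mass, so they are Category OX (Oxidizer).
Total Category OX: (two 71.88 kg packs = 143.76 kg) + (two 100 kg packs = 200 kg) = 343.76 kg.
That exceeds the Category OX passenger aircraft limit of 250 kg.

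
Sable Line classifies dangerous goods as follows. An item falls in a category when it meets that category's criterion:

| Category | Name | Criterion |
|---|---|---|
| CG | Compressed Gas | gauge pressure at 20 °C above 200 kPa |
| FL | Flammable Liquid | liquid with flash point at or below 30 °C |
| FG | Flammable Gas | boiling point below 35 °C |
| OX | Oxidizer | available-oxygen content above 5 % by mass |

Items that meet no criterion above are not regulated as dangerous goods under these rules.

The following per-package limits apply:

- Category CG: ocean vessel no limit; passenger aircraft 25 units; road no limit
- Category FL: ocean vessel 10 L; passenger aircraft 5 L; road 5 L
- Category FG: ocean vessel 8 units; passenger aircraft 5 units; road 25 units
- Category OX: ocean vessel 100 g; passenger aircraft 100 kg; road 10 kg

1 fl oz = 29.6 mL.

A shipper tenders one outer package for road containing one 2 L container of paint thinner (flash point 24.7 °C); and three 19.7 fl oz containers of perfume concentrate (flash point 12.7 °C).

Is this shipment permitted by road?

With flash point 24.7 °C (≤ 30 °C), the paint thinner falls in Category FL.
The perfume concentrate has flash point 12.7 °C, which is ≤ 30 °C, so it is Category FL (Flammable Liquid).
Category FL net quantity: 2 L + (three 19.7 fl oz containers = 1749.36 mL) = 3749.36 mL.
That is within the Category FL road limit of 5 L.

Yes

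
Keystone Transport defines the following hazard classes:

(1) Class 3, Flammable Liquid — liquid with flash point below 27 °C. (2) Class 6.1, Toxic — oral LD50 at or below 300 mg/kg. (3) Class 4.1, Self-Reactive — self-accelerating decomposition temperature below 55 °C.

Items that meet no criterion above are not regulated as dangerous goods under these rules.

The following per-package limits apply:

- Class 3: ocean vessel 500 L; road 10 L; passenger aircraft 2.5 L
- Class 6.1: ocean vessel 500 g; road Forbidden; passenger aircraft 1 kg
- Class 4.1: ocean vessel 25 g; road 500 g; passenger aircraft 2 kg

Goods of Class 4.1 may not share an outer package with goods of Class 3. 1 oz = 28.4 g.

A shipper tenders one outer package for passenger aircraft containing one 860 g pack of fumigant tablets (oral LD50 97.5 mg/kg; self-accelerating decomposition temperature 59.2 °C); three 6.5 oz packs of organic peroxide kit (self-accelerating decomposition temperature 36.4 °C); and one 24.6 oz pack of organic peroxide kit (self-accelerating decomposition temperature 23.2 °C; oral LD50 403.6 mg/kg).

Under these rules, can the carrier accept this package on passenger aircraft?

Yes

Fumigant tablets: oral LD50 97.5 mg/kg ≤ 300 mg/kg → Class 6.1 (Toxic).
With self-accelerating decomposition temperature 36.4 °C (< 55 °C), the organic peroxide kit falls in Class 4.1.
With self-accelerating decomposition temperature 23.2 °C (< 55 °C), the organic peroxide kit falls in Class 4.1.
Total Class 4.1: (three 6.5 oz packs = 553.8 g) + (one 24.6 oz pack = 698.64 g) = 1252.44 g.
That is within the Class 4.1 passenger aircraft limit of 2 kg.
Class 6.1 quantity: 860 g.
860 g ≤ 1 kg (passenger aircraft limit, Class 6.1) — within limit.
The segregation rule (Class 4.1 with Class 3) does not apply to Class 4.1 with Class 6.1.
Every hazard class is within its passenger aircraft limit and no segregation rule is violated.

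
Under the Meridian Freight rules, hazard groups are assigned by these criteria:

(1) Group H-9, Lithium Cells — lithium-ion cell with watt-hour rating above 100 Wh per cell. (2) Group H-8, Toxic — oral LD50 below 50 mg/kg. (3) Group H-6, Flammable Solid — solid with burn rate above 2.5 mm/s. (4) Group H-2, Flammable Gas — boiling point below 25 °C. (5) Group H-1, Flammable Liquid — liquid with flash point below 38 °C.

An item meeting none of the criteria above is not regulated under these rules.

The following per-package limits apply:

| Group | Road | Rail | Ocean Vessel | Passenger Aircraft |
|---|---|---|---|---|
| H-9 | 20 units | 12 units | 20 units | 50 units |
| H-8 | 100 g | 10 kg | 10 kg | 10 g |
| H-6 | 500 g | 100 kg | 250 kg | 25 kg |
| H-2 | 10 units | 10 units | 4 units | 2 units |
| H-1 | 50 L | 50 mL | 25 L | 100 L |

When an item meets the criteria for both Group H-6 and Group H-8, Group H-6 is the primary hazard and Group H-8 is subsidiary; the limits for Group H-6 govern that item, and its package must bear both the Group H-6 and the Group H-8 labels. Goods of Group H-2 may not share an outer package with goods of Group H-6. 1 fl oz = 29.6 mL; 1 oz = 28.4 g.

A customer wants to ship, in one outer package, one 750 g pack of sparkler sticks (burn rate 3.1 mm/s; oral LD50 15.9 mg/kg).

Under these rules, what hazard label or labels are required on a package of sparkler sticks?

Group H-6 and H-8

The sparkler sticks have burn rate 3.1 mm/s, which is > 2.5 mm/s, so they are Group H-6 (Flammable Solid).
With oral LD50 15.9 mg/kg (< 50 mg/kg), the sparkler sticks fall in Group H-8.
By the precedence rule Group H-6 is primary and Group H-8 is subsidiary, and that rule requires both labels on the package.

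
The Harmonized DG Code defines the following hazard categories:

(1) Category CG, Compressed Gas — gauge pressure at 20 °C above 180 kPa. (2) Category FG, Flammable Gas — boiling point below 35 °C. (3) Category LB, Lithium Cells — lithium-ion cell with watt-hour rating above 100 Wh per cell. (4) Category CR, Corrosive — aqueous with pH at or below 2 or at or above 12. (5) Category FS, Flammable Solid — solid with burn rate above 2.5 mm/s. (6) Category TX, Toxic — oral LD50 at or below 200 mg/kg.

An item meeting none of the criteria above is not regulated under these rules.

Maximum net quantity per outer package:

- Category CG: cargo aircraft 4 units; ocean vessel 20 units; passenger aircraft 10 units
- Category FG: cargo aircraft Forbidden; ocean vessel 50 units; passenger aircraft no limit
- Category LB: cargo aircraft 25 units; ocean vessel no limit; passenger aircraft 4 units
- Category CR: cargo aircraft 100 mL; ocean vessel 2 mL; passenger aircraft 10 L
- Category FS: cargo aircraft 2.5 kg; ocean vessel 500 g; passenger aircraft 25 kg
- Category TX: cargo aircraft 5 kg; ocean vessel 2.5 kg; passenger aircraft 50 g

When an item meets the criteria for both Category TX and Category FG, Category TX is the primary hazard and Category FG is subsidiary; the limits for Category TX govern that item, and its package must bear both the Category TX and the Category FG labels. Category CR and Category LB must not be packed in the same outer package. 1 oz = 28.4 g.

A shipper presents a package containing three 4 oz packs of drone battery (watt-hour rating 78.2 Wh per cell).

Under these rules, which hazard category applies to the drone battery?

Not regulated

watt-hour rating 78.2 Wh per cell is not above 100 Wh per cell, so Category LB does not apply.
No criterion is met, so the item is not regulated.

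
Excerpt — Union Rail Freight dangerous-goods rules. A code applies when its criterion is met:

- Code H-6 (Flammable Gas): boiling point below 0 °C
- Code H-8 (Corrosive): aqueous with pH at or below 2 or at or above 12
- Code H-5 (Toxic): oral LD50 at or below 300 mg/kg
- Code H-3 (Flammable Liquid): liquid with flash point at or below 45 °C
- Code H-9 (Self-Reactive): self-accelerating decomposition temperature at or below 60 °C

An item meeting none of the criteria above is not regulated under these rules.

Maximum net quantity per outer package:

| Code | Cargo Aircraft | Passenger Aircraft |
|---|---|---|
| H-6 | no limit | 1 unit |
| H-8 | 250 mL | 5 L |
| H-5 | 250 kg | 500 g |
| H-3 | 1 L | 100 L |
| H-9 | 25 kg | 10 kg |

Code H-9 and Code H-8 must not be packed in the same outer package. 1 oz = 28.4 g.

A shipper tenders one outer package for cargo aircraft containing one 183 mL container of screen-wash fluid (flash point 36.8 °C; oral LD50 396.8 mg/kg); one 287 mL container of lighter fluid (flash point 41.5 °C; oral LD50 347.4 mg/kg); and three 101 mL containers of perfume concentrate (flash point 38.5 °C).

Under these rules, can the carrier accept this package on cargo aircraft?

Flash point 36.8 °C meets the Code H-3 criterion (Flammable Liquid), so the screen-wash fluid is Code H-3.
Flash point 41.5 °C meets the Code H-3 criterion (Flammable Liquid), so the lighter fluid is Code H-3.
Flash point 38.5 °C meets the Code H-3 criterion (Flammable Liquid), so the perfume concentrate is Code H-3.
Total Code H-3: 183 mL + 287 mL + (three 101 mL containers = 303 mL) = 773 mL.
That is within the Code H-3 cargo aircraft limit of 1 L.

Yes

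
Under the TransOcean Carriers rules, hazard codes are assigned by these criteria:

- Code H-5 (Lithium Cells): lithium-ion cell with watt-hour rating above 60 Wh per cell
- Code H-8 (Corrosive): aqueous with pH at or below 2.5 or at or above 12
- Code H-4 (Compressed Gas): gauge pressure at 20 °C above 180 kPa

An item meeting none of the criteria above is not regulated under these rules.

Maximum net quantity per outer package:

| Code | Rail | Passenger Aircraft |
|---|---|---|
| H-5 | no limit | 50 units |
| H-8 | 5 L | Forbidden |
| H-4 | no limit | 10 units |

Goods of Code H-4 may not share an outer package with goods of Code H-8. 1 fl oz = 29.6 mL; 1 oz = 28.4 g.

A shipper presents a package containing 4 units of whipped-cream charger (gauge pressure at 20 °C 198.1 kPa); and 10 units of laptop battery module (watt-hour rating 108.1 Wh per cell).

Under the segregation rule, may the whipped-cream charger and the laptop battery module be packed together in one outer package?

Yes

Gauge pressure at 20 °C 198.1 kPa meets the Code H-4 criterion (Compressed Gas), so the whipped-cream charger is Code H-4.
The laptop battery module has watt-hour rating 108.1 Wh per cell, which is > 60 Wh per cell, so it is Code H-5 (Lithium Cells).
No segregation rule bars Code H-4 with Code H-5.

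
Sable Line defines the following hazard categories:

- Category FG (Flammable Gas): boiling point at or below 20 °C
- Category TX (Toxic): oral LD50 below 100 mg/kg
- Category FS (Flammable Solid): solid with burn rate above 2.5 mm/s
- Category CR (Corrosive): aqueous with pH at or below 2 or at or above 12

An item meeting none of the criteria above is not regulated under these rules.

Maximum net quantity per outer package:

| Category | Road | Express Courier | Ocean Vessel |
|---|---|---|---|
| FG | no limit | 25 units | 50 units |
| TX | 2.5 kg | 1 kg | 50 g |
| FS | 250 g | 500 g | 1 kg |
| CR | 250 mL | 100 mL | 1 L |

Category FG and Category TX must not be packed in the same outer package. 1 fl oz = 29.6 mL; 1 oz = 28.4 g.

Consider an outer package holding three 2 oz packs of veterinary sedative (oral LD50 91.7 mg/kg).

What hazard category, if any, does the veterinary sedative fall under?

Category TX

Veterinary sedative: oral LD50 91.7 mg/kg < 100 mg/kg → Category TX (Toxic).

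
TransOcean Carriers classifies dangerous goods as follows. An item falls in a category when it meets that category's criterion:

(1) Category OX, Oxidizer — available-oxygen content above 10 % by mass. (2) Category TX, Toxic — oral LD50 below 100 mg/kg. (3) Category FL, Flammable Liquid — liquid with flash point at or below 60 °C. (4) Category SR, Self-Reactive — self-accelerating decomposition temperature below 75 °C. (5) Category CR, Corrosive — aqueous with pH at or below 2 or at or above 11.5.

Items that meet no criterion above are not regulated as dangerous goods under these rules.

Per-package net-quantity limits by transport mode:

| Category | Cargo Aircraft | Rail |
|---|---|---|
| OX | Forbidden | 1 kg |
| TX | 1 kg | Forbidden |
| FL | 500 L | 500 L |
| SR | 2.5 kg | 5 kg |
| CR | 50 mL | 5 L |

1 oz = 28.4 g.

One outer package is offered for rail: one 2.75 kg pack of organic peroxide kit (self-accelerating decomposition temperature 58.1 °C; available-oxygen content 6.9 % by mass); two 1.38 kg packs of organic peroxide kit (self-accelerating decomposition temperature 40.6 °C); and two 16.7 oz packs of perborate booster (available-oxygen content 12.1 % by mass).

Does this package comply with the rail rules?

The organic peroxide kit has self-accelerating decomposition temperature 58.1 °C, which is < 75 °C, so it is Category SR (Self-Reactive).
Organic peroxide kit: self-accelerating decomposition temperature 40.6 °C < 75 °C → Category SR (Self-Reactive).
With available-oxygen content 12.1 % by mass (> 10 % by mass), the perborate booster falls in Category OX.
Category SR net quantity: 2.75 kg + (two 1.38 kg packs = 2.76 kg) = 5.51 kg.
5.51 kg exceeds the rail limit of 5 kg for Category SR.
Category OX quantity: two 16.7 oz packs = 948.56 g.
948.56 g ≤ 1 kg (rail limit, Category OX) — within limit.

No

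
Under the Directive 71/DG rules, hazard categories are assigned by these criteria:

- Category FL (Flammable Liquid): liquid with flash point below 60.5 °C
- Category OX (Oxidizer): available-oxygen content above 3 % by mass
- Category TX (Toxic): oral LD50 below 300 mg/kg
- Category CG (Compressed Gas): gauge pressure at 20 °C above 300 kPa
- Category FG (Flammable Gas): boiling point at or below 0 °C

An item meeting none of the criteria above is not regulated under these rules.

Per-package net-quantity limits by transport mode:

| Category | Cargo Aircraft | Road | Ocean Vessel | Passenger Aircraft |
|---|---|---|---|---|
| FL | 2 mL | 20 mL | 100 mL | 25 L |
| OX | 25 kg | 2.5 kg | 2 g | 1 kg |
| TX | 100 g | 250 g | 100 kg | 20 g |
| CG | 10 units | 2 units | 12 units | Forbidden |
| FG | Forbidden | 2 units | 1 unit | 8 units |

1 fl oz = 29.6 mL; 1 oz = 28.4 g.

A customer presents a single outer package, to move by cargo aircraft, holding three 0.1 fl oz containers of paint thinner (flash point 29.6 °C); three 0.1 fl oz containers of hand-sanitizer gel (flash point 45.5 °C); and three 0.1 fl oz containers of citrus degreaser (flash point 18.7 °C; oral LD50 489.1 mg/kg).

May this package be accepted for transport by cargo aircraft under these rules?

No

With flash point 29.6 °C (< 60.5 °C), the paint thinner falls in Category FL.
Flash point 45.5 °C meets the Category FL criterion (Flammable Liquid), so the hand-sanitizer gel is Category FL.
Flash point 18.7 °C meets the Category FL criterion (Flammable Liquid), so the citrus degreaser is Category FL.
Category FL net quantity: (three 0.1 fl oz containers = 8.88 mL) + (three 0.1 fl oz containers = 8.88 mL) + (three 0.1 fl oz containers = 8.88 mL) = 26.64 mL.
26.64 mL exceeds the cargo aircraft limit of 2 mL for Category FL.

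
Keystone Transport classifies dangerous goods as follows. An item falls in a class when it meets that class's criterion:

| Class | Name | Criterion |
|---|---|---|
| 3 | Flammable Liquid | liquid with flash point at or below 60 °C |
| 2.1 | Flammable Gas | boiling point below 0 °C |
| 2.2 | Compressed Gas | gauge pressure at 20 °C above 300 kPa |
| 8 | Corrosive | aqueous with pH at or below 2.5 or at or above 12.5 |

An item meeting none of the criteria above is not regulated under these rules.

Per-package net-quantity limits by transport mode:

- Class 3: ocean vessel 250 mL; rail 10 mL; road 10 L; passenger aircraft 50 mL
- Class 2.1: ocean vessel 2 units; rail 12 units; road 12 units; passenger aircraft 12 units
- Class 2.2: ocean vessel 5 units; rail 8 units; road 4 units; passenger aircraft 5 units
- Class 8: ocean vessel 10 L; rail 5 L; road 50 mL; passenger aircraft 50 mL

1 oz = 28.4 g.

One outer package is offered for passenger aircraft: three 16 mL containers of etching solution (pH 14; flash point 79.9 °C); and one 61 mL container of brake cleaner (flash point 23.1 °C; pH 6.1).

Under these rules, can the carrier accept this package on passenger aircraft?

No

Etching solution: pH 14 ≥ 12.5 → Class 8 (Corrosive).
With flash point 23.1 °C (≤ 60 °C), the brake cleaner falls in Class 3.
Class 8 quantity: three 16 mL containers = 48 mL.
48 mL is within the passenger aircraft limit of 50 mL for Class 8.
Class 3 quantity: 61 mL.
61 mL exceeds the passenger aircraft limit of 50 mL for Class 3.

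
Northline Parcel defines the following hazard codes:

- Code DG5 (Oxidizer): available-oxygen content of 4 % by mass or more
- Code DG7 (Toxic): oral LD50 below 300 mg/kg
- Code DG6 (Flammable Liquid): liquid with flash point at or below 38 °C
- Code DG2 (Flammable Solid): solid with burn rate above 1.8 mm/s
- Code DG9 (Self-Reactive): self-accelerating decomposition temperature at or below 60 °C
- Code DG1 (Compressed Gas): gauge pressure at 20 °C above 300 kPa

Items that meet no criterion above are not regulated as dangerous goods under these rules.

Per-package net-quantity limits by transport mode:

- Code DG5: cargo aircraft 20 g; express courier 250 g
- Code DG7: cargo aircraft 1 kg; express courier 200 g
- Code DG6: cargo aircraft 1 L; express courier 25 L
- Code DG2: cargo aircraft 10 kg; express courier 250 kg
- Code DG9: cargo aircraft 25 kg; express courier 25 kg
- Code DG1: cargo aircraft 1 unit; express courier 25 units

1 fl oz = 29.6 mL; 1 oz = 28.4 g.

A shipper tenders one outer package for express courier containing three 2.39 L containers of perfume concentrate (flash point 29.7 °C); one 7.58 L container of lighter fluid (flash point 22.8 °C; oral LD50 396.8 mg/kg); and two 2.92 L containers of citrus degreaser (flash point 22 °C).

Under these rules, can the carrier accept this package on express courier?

Perfume concentrate: flash point 29.7 °C ≤ 38 °C → Code DG6 (Flammable Liquid).
The lighter fluid has flash point 22.8 °C, which is ≤ 38 °C, so it is Code DG6 (Flammable Liquid).
Flash point 22 °C meets the Code DG6 criterion (Flammable Liquid), so the citrus degreaser is Code DG6.
Total Code DG6: (three 2.39 L containers = 7.17 L) + 7.58 L + (two 2.92 L containers = 5.84 L) = 20.59 L.
20.59 L ≤ 25 L (express courier limit, Code DG6) — within limit.

Yes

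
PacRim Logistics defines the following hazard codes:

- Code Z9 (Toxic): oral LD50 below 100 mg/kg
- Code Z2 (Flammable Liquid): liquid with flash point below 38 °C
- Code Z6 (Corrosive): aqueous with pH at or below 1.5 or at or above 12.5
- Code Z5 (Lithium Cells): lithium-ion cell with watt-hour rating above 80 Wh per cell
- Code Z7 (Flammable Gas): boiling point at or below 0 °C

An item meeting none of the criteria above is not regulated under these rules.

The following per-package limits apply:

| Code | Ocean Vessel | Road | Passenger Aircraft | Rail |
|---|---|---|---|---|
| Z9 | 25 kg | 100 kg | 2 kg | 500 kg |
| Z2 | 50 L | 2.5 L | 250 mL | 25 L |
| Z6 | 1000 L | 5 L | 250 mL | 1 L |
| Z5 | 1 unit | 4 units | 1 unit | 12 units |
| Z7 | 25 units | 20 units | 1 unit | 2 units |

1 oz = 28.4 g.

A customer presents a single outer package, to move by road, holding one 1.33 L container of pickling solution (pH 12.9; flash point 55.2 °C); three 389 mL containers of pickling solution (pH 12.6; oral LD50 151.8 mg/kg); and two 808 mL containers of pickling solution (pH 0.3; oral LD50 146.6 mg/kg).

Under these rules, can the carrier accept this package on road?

pH 12.9 meets the Code Z6 criterion (Corrosive), so the pickling solution is Code Z6.
The pickling solution has pH 12.6, which is ≥ 12.5, so it is Code Z6 (Corrosive).
The pickling solution has pH 0.3, which is ≤ 1.5, so it is Code Z6 (Corrosive).
Code Z6 net quantity: 1.33 L + (three 389 mL containers = 1.167 L) + (two 808 mL containers = 1.616 L) = 4.113 L.
That is within the Code Z6 road limit of 5 L.

Yes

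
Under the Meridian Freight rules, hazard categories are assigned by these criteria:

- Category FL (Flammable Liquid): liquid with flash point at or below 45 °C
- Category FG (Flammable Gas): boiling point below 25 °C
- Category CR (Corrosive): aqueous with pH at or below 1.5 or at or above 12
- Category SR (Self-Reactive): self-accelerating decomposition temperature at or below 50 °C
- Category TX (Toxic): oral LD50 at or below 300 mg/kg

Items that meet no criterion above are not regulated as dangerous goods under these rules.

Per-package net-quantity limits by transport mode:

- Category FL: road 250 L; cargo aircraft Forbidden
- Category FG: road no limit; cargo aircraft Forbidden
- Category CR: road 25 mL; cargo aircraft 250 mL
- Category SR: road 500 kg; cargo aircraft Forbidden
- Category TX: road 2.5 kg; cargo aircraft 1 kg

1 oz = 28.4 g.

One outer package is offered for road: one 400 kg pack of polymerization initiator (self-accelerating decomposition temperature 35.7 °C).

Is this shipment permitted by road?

The polymerization initiator has self-accelerating decomposition temperature 35.7 °C, which is ≤ 50 °C, so it is Category SR (Self-Reactive).
Category SR quantity: 400 kg.
That is within the Category SR road limit of 500 kg.

Yes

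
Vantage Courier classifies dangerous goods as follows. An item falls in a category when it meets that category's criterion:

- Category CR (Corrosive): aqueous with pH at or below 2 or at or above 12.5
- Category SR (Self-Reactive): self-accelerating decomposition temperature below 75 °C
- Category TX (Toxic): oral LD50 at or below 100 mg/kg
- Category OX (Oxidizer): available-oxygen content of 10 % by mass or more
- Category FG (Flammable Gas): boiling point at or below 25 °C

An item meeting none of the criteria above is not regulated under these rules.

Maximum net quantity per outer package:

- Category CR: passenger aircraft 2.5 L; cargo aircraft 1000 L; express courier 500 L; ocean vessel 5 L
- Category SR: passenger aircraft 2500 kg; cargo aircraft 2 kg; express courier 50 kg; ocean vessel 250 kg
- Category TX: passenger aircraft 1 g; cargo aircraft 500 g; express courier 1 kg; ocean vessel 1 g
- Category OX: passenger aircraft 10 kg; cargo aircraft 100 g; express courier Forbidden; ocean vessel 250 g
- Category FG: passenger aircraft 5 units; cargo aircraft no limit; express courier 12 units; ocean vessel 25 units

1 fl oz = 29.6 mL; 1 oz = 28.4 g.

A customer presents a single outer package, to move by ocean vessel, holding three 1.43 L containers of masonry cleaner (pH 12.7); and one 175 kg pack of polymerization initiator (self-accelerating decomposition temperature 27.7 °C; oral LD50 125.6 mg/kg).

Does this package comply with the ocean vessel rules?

The masonry cleaner has pH 12.7, which is ≥ 12.5, so it is Category CR (Corrosive).
With self-accelerating decomposition temperature 27.7 °C (< 75 °C), the polymerization initiator falls in Category SR.
Category SR quantity: 175 kg.
That is within the Category SR ocean vessel limit of 250 kg.
Category CR quantity: three 1.43 L containers = 4.29 L.
4.29 L is within the ocean vessel limit of 5 L for Category CR.
Every hazard category is within its ocean vessel limit and no segregation rule is violated.

Yes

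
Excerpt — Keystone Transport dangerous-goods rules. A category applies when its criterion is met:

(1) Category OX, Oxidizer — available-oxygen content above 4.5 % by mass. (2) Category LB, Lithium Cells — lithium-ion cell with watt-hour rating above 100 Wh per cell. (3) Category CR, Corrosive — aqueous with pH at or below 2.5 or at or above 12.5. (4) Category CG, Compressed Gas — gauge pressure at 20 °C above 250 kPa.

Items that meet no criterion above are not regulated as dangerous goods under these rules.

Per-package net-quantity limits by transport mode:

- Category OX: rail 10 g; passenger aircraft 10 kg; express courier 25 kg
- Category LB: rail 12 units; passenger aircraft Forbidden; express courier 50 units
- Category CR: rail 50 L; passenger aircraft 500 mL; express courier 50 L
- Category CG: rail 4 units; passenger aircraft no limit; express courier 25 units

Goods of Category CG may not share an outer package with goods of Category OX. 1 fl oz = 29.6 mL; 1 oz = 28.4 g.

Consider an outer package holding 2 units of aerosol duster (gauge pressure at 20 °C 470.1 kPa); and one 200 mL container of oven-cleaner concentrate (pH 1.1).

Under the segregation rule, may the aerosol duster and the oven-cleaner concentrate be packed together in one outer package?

Yes

The aerosol duster has gauge pressure at 20 °C 470.1 kPa, which is > 250 kPa, so it is Category CG (Compressed Gas).
The oven-cleaner concentrate has pH 1.1, which is ≤ 2.5, so it is Category CR (Corrosive).
No segregation rule bars Category CG with Category CR.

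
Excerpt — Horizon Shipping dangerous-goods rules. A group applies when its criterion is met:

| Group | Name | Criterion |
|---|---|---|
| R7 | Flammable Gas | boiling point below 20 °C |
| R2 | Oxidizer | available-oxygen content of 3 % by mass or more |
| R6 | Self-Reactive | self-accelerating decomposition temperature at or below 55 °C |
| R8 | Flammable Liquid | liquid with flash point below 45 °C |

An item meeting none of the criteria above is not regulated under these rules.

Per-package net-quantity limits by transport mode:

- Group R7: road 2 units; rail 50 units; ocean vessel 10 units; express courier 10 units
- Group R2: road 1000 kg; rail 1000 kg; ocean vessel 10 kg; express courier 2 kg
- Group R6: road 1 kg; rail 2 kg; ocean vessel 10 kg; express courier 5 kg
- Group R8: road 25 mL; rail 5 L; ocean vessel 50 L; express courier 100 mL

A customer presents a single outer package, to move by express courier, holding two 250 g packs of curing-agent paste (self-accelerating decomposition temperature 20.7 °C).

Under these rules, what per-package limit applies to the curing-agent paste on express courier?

5 kg

Self-accelerating decomposition temperature 20.7 °C meets the Group R6 criterion (Self-Reactive), so the curing-agent paste is Group R6.
The express courier limit for Group R6 is 5 kg.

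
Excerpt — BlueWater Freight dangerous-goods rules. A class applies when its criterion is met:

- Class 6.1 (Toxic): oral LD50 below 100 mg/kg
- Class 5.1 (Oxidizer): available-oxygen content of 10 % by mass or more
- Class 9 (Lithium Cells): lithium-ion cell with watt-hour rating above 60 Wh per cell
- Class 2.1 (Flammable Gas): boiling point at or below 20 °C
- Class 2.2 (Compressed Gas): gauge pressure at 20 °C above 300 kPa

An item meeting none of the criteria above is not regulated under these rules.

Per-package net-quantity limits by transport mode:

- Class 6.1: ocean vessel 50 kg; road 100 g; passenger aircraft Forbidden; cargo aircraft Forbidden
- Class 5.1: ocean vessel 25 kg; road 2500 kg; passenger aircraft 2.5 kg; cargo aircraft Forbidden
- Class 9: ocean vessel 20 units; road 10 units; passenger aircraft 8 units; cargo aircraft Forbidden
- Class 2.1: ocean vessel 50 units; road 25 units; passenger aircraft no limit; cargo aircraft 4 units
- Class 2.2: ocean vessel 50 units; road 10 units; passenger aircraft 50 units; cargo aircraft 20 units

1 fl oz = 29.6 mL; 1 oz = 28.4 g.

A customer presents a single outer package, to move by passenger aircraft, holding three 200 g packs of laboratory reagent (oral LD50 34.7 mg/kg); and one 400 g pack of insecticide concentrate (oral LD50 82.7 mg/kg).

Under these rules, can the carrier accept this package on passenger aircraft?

Laboratory reagent: oral LD50 34.7 mg/kg < 100 mg/kg → Class 6.1 (Toxic).
The insecticide concentrate has oral LD50 82.7 mg/kg, which is < 100 mg/kg, so it is Class 6.1 (Toxic).
Class 6.1 net quantity: (three 200 g packs = 600 g) + 400 g = 1 kg.
Class 6.1 is Forbidden by passenger aircraft.

No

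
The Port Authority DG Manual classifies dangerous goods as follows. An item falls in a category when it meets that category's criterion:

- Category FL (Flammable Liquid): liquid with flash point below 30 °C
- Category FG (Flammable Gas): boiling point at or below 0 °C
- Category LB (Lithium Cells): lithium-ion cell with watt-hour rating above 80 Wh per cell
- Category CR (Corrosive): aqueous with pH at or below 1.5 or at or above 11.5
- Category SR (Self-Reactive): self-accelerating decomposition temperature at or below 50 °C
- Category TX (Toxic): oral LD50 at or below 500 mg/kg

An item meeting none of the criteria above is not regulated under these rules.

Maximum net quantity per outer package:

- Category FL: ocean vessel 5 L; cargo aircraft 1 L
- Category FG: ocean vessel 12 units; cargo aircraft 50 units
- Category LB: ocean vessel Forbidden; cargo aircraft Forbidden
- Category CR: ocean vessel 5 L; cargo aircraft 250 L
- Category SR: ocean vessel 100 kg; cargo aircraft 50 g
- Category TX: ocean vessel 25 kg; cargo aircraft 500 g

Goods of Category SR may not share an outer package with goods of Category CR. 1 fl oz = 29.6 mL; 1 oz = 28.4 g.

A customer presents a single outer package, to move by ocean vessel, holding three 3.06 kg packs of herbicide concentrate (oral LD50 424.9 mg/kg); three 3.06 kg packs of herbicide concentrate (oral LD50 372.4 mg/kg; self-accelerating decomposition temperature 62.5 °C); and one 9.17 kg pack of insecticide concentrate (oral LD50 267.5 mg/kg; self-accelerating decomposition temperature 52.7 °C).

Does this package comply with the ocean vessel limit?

The herbicide concentrate has oral LD50 424.9 mg/kg, which is ≤ 500 mg/kg, so it is Category TX (Toxic).
Herbicide concentrate: oral LD50 372.4 mg/kg ≤ 500 mg/kg → Category TX (Toxic).
Insecticide concentrate: oral LD50 267.5 mg/kg ≤ 500 mg/kg → Category TX (Toxic).
Total Category TX: (three 3.06 kg packs = 9.18 kg) + (three 3.06 kg packs = 9.18 kg) + 9.17 kg = 27.53 kg.
27.53 kg exceeds the ocean vessel limit of 25 kg for Category TX.

No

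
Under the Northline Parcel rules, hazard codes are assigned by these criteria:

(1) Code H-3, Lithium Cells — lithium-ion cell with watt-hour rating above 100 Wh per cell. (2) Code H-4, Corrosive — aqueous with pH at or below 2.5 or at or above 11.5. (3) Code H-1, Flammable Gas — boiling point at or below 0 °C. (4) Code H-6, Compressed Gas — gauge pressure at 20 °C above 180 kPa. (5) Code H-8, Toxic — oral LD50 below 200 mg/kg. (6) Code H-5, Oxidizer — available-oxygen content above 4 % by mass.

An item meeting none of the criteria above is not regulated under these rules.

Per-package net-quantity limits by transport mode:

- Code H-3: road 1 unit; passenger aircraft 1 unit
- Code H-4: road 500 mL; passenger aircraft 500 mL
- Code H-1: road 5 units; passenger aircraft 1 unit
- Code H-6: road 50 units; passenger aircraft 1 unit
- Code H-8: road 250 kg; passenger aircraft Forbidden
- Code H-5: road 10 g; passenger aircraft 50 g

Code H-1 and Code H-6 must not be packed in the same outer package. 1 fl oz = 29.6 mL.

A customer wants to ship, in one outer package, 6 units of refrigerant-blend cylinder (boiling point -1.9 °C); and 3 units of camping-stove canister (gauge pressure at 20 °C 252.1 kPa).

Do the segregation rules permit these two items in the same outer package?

No

The refrigerant-blend cylinder has boiling point -1.9 °C, which is ≤ 0 °C, so it is Code H-1 (Flammable Gas).
Camping-stove canister: gauge pressure at 20 °C 252.1 kPa > 180 kPa → Code H-6 (Compressed Gas).
Code H-1 and Code H-6 may not share an outer package.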